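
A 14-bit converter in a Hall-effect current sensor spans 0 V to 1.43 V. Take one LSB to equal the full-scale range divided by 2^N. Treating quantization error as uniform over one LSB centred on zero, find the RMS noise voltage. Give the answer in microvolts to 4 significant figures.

V_FS = 1.43 V.
Step size = 1.43/16384 V = 87.2803 µV.
RMS of a uniform error over width LSB is LSB/√12 = 25.20 µV.

25.20 µV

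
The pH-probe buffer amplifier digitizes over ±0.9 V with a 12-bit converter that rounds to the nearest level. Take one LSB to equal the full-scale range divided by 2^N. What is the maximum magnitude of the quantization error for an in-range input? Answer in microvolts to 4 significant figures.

The full-scale span is 0.9 − (-0.9) = 1.8 V.
LSB = 1.8 V ÷ 2^12 = 1.8/4096 V = 439.453 µV.
A rounding quantizer has |error| ≤ LSB/2 = 219.7 µV.

219.7 µV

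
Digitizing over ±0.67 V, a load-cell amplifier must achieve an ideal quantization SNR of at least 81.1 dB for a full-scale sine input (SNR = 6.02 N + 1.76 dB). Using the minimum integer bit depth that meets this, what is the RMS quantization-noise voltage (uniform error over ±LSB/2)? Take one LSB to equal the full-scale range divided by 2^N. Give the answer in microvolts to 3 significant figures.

Span: 0.67 V − (-0.67 V) = 1.34 V.
Solving 6.02 N ≥ 81.1 − 1.76: N ≥ 13.179. Round up → N = 14.
One LSB is 1.34 V / 16384 = 81.787 µV.
RMS noise = LSB/√12 = 23.6 µV.

23.6 µV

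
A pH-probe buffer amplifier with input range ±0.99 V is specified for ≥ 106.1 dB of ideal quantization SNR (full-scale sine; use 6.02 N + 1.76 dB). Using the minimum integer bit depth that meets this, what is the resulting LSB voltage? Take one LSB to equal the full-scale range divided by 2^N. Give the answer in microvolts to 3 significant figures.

7.55 µV

Full-scale range = 0.99 V − (-0.99 V) = 1.98 V.
Solving 6.02 N ≥ 106.1 − 1.76: N ≥ 17.332. Round up → N = 18.
LSB = 1.98 V / 2^18 = 7.55 µV.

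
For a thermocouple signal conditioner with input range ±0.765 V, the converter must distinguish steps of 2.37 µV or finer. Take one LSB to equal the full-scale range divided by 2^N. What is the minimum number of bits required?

20 bits

Span: 0.765 V − (-0.765 V) = 1.53 V.
Levels needed ≥ 1.53/2.37 µV = 645600. 2^20 = 1048576 suffices, so N_min = 20.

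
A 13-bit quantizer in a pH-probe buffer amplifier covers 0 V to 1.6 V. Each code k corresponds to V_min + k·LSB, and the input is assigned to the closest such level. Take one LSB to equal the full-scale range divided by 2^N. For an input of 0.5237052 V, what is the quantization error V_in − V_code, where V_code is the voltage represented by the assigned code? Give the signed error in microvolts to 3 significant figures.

Range is 1.6 V. LSB = 1.6 V / 2^13 ≈ 195.3 µV.
Position in LSBs: (0.5237052 − (0)) × 8192/1.6 = 2681.3706; rounding gives k = 2681.
Reconstructed level: 0 + 2681 × 1.6/8192 V = 0.5236328125 V.
Error = V_in − V_code = 0.5237052 − (0.5236328125) = +72.4 µV.

+72.4 µV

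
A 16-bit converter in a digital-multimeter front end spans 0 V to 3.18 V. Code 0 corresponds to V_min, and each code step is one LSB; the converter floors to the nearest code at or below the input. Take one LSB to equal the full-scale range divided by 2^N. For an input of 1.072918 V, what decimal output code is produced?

Full-scale range = 3.18 V. LSB = 3.18 V / 2^16 ≈ 48.52 µV.
code = ⌊(V_in − V_min)/LSB⌋ = ⌊(V_in − V_min) × 2^16 / range⌋
     = ⌊(1.072918 − (0)) × 65536 / 3.18⌋ = ⌊1.072918 × 65536/3.18⌋
     = ⌊22111.558⌋ = 22111.

22111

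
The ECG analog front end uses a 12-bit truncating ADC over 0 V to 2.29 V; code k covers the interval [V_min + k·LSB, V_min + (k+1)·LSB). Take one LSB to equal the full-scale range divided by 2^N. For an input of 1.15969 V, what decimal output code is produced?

2074

Range is 2.29 V. LSB = 2.29 V / 2^12 ≈ 0.5591 mV.
code = ⌊(V_in − V_min)/LSB⌋ = ⌊(V_in − V_min) × 2^12 / range⌋
     = ⌊(1.15969 − (0)) × 4096 / 2.29⌋ = ⌊1.15969 × 4096/2.29⌋
     = ⌊2074.275⌋ = 2074.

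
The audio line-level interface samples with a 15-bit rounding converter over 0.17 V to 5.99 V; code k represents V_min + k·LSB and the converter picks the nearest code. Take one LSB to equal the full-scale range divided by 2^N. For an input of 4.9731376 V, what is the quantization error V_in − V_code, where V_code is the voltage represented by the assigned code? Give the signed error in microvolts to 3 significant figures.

Full-scale range = 5.99 V − (0.17 V) = 5.82 V. LSB = 5.82 V / 2^15 ≈ 177.6 µV.
Position in LSBs: (4.9731376 − (0.17)) × 32768/5.82 = 27042.8201; rounding gives k = 27043.
Reconstructed level: 0.17 + 27043 × 5.82/32768 V = 4.9731695557 V.
V_in − V_code = 4.9731376 − (4.9731695557) = −32.0 µV.

−32.0 µV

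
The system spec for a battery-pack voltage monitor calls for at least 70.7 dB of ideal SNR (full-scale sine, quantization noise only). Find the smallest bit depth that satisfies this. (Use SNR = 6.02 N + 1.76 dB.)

12 bits

Solving 6.02 N ≥ 70.7 − 1.76: N ≥ 11.452. Round up → N = 12.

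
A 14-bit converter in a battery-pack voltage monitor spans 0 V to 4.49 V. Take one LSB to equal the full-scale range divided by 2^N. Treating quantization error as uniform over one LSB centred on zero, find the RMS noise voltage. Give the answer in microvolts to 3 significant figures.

79.1 µV

Span = 4.49 V.
Step size = 4.49/16384 V = 274.05 µV.
V_rms = LSB/√12 = 274.05 µV / √12 = 79.1 µV.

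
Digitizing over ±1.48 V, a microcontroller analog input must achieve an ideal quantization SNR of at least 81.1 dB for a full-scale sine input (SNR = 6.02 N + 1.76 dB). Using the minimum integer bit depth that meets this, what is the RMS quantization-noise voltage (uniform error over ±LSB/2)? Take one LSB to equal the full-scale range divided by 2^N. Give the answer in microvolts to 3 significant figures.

Span: 1.48 V − (-1.48 V) = 2.96 V.
6.02 N + 1.76 ≥ 81.1 gives N ≥ 13.179, so the minimum integer is 14.
One LSB is 2.96 V / 16384 = 180.66 µV.
RMS noise = LSB/√12 = 52.2 µV.

52.2 µV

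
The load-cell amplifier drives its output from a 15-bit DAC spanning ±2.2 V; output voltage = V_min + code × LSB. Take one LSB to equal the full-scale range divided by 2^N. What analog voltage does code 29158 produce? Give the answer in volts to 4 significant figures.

Range = 2.2 − (-2.2) = 4.4 V. LSB = 4.4 V / 2^15.
V_out = -2.2 + 29158 × (4.4/32768) V
      = -2.2 V + 3.91526 V = 1.71526 V.

1.715 V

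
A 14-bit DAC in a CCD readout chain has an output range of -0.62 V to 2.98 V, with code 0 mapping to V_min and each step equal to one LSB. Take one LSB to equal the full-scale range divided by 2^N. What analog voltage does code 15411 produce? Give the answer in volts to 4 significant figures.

The full-scale span is 2.98 − (-0.62) = 3.6 V. LSB = 3.6 V / 2^14.
V_out = -0.62 + 15411 × (3.6/16384) V
      = -0.62 + 3.38621 = 2.76621 V.

2.766 V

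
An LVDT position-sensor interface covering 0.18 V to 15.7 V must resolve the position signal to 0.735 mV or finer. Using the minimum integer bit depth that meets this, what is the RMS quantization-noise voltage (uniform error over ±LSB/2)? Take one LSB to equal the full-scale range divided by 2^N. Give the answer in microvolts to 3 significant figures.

137 µV

The full-scale span is 15.7 − (0.18) = 15.52 V.
Need 2^N ≥ 15.52 V / 0.735 mV = 21120 → N_min = 15.
One LSB is 15.52 V / 32768 = 473.63 µV.
V_rms = LSB/√12 = 137 µV.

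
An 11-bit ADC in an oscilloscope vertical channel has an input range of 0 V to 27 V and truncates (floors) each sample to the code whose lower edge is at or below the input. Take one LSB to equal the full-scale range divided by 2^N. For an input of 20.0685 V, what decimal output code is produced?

V_FS = 27 V. LSB = 27 V / 2^11 ≈ 13.18 mV.
(V_in − V_min) × 2^11/range = (20.0685 − (0)) × 2048/27 = 1522.233.
Floor → code = 1522.

1522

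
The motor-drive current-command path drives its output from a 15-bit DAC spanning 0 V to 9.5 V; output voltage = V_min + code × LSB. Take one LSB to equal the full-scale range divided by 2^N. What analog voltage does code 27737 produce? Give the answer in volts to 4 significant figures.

Range is 9.5 V. LSB = 9.5 V / 2^15.
Output = V_min + (27737/32768) × range = 0 + 0.846466 × 9.5 V
      = 0 + 8.04143 = 8.04143 V.

8.041 V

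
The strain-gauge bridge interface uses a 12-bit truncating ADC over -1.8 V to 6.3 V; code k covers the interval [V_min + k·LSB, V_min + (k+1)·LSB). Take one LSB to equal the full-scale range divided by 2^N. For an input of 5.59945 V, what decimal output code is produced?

3741

Full-scale range = 6.3 V − (-1.8 V) = 8.1 V. LSB = 8.1 V / 2^12 ≈ 1.978 mV.
code = ⌊(V_in − V_min)/LSB⌋ = ⌊(V_in − V_min) × 2^12 / range⌋
     = ⌊(5.59945 − (-1.8)) × 4096 / 8.1⌋ = ⌊7.39945 × 4096/8.1⌋
     = ⌊3741.747⌋ = 3741.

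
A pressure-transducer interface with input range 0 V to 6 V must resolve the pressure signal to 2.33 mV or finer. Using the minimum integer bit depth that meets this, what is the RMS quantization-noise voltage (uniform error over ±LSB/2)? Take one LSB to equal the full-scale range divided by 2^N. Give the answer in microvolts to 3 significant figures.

Range is 6 V.
6 V / 2.33 mV = 2575. Since 2^11 = 2048 and 2^12 = 4096, N = 12.
LSB = 6 V ÷ 2^12 = 6/4096 V = 1.4648 mV.
RMS noise = LSB/√12 = 423 µV.

423 µV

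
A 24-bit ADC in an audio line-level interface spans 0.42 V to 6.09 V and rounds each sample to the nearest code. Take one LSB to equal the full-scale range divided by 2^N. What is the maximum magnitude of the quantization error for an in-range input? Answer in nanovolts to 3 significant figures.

169 nV

Range = 6.09 − (0.42) = 5.67 V.
LSB = 5.67 V / 2^24 = 337.96 nV.
|e|_max = LSB/2 = 169 nV.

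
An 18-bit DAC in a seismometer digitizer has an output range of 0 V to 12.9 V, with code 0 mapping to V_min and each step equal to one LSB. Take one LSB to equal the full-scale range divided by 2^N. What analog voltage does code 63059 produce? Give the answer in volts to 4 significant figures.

3.103 V

Range is 12.9 V. LSB = 12.9 V / 2^18.
Output = V_min + (63059/262144) × range = 0 + 0.240551 × 12.9 V
      = 0 V + 3.10311 V = 3.10311 V.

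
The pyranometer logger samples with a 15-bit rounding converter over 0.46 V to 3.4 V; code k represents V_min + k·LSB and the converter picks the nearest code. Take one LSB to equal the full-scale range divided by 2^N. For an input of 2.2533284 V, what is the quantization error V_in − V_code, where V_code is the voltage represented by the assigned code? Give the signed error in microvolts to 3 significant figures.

−28.5 µV

Full-scale range = 3.4 V − (0.46 V) = 2.94 V. LSB = 2.94 V / 2^15 ≈ 89.72 µV.
(V_in − V_min)/LSB = (2.2533284 − (0.46)) × 32768/2.94 = 19987.6820 → nearest code k = 19988.
V_code = 0.46 + (19988/32768) × 2.94 = 2.2533569336 V.
Error = V_in − V_code = 2.2533284 − (2.2533569336) = −28.5 µV.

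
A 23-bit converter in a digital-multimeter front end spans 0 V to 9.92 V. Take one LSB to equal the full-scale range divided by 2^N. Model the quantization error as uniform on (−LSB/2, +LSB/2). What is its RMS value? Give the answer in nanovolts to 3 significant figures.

341 nV

V_FS = 9.92 V.
LSB = 9.92 V / 2^23 = 1.1826 µV.
RMS of a uniform error over width LSB is LSB/√12 = 341 nV.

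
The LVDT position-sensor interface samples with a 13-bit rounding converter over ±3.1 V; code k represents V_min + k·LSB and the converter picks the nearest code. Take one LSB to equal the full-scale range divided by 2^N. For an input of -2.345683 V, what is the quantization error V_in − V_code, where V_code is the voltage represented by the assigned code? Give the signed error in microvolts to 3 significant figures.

Span: 3.1 V − (-3.1 V) = 6.2 V. LSB = 6.2 V / 2^13 ≈ 0.7568 mV.
Position in LSBs: (-2.345683 − (-3.1)) × 8192/6.2 = 996.6718; rounding gives k = 997.
V_code = V_min + k × range/2^13 = -3.1 + 997 × 6.2/8192 = -2.345434570 V.
e = -2.345683 − (-2.345434570) = −248 µV.

−248 µV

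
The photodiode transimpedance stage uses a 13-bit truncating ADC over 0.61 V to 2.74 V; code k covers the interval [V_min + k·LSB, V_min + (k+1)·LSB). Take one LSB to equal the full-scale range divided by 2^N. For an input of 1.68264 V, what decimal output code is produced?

Full-scale range = 2.74 V − (0.61 V) = 2.13 V. LSB = 2.13 V / 2^13 ≈ 260.0 µV.
V_in − V_min = 1.68264 − (0.61) = 1.07264 V.
Divide by LSB: 1.07264 × 8192/2.13 = 4125.3835.
Truncating gives code 4125.

4125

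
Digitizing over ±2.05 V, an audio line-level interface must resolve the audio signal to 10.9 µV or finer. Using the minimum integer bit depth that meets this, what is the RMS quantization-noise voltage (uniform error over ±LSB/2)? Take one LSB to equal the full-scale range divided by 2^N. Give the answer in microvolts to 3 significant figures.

2.26 µV

Range = 2.05 − (-2.05) = 4.1 V.
Need 2^N ≥ 4.1 V / 10.9 µV = 376100 → N_min = 19.
One LSB is 4.1 V / 524288 = 7.8201 µV.
V_rms = LSB/√12 = 2.26 µV.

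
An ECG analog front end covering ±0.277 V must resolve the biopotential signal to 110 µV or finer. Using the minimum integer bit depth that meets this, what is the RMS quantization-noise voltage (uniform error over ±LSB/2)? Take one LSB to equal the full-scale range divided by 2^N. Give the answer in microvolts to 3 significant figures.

19.5 µV

Range = 0.277 − (-0.277) = 0.554 V.
0.554 V / 110 µV = 5036. Since 2^12 = 4096 and 2^13 = 8192, N = 13.
LSB = 0.554 V ÷ 2^13 = 0.554/8192 V = 67.627 µV.
V_rms = LSB/√12 = 19.5 µV.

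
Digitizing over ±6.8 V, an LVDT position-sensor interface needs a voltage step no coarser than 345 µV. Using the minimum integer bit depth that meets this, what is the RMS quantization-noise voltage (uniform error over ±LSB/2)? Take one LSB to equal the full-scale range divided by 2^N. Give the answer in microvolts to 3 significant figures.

59.9 µV

The full-scale span is 6.8 − (-6.8) = 13.6 V.
13.6 V / 345 µV = 39420. Since 2^15 = 32768 and 2^16 = 65536, N = 16.
LSB = 13.6 V / 2^16 = 207.52 µV.
RMS noise = LSB/√12 = 59.9 µV.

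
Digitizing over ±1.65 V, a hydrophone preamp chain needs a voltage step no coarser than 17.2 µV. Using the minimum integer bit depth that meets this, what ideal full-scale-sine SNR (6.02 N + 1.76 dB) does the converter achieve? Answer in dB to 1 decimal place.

110.1 dB

Span: 1.65 V − (-1.65 V) = 3.3 V.
Levels needed ≥ 3.3/17.2 µV = 191900. 2^18 = 262144 suffices, so N_min = 18.
6.02(18) + 1.76 = 110.12 dB.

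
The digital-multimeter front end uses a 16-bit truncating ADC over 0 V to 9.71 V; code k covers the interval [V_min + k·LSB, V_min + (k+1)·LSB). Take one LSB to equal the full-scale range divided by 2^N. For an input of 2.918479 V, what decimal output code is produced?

Full-scale range = 9.71 V. LSB = 9.71 V / 2^16 ≈ 148.2 µV.
(V_in − V_min) × 2^16/range = (2.918479 − (0)) × 65536/9.71 = 19697.780.
Floor → code = 19697.

19697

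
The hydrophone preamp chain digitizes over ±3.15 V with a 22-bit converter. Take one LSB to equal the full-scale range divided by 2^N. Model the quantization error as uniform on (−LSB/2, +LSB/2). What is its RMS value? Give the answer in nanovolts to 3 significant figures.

The full-scale span is 3.15 − (-3.15) = 6.3 V.
One LSB is 6.3 V / 4194304 = 1.5020 µV.
RMS of a uniform error over width LSB is LSB/√12 = 434 nV.

434 nV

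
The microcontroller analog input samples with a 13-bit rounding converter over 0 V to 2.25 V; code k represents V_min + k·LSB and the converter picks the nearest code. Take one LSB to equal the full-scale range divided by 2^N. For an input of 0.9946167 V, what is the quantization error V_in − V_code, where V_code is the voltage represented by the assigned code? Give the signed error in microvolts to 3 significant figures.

Range is 2.25 V. LSB = 2.25 V / 2^13 ≈ 274.7 µV.
Position in LSBs: (0.9946167 − (0)) × 8192/2.25 = 3621.2889; rounding gives k = 3621.
V_code = V_min + k × range/2^13 = 0 + 3621 × 2.25/8192 = 0.9945373535 V.
e = 0.9946167 − (0.9945373535) = +79.3 µV.

+79.3 µV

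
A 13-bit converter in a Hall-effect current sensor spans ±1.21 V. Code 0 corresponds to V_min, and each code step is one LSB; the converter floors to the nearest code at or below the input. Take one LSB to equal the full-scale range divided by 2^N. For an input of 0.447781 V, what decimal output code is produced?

Range = 1.21 − (-1.21) = 2.42 V. LSB = 2.42 V / 2^13 ≈ 295.4 µV.
(V_in − V_min) × 2^13/range = (0.447781 − (-1.21)) × 8192/2.42 = 5611.794.
Floor → code = 5611.

5611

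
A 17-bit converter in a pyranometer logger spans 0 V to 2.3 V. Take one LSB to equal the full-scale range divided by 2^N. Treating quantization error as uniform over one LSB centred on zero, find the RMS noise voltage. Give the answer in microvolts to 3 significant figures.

5.07 µV

Span = 2.3 V.
One LSB is 2.3 V / 131072 = 17.548 µV.
For a uniform distribution on [−LSB/2, +LSB/2], V_rms = LSB/√12 = 17.548 µV/3.4641 = 5.07 µV.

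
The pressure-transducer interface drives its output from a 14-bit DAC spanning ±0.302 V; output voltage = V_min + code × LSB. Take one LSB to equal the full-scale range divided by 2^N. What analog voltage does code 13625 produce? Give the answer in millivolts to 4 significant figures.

Span: 0.302 V − (-0.302 V) = 0.604 V. LSB = 0.604 V / 2^14.
Output = V_min + (13625/16384) × range = -0.302 + 0.831604 × 0.604 V
      = -0.302 V + 0.502289 V = 0.200289 V.

200.3 mV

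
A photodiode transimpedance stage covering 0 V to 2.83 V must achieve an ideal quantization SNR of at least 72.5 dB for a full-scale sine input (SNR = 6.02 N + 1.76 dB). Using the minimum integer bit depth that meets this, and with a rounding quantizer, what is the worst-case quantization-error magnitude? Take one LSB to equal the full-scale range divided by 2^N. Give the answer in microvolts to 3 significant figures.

345 µV

Range is 2.83 V.
N ≥ (72.5 − 1.76)/6.02 = 11.751 → N_min = 12.
One LSB is 2.83 V / 4096 = 0.69092 mV.
|e|_max = LSB/2 = 345 µV.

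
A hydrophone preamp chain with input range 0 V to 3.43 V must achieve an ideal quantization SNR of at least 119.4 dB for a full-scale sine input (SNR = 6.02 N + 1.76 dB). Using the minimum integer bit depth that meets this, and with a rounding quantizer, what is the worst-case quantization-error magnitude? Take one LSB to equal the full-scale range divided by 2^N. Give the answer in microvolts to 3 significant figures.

Span = 3.43 V.
Solving 6.02 N ≥ 119.4 − 1.76: N ≥ 19.542. Round up → N = 20.
Step size = 3.43/1048576 V = 3.2711 µV.
Half an LSB is 1.64 µV.

1.64 µV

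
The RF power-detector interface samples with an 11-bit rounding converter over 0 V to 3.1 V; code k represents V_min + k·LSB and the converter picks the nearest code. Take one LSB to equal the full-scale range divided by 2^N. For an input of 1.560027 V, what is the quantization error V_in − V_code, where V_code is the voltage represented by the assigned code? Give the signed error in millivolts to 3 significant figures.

Full-scale range = 3.1 V. LSB = 3.1 V / 2^11 ≈ 1.514 mV.
(1.560027 − (0)) / LSB = 1.560027 × 2048/3.1 = 1030.6243. Nearest integer: k = 1031.
V_code = V_min + k × range/2^11 = 0 + 1031 × 3.1/2048 = 1.560595703 V.
Error = V_in − V_code = 1.560027 − (1.560595703) = −0.569 mV.

−0.569 mV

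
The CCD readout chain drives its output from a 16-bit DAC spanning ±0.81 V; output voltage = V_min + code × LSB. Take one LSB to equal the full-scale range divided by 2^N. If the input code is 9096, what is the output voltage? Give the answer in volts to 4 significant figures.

-0.5852 V

Span: 0.81 V − (-0.81 V) = 1.62 V. LSB = 1.62 V / 2^16.
V_out = -0.81 + 9096 × (1.62/65536) V
      = -0.81 + 0.224846 = -0.585154 V.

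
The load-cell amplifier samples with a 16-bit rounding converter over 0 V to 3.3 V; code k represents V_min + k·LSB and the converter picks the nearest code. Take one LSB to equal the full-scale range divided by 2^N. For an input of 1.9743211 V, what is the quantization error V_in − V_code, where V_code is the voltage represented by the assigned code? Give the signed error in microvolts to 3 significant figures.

Range is 3.3 V. LSB = 3.3 V / 2^16 ≈ 50.35 µV.
(V_in − V_min)/LSB = (1.9743211 − (0)) × 65536/3.3 = 39208.8205 → nearest code k = 39209.
V_code = 0 + (39209/65536) × 3.3 = 1.9743301392 V.
Error = V_in − V_code = 1.9743211 − (1.9743301392) = −9.04 µV.

−9.04 µV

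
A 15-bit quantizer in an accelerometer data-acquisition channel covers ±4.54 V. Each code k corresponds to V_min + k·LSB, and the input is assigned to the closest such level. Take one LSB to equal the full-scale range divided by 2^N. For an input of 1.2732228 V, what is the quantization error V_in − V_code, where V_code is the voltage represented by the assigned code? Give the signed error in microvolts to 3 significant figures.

The full-scale span is 4.54 − (-4.54) = 9.08 V. LSB = 9.08 V / 2^15 ≈ 277.1 µV.
(1.2732228 − (-4.54)) / LSB = 5.8132228 × 32768/9.08 = 20978.8199. Nearest integer: k = 20979.
Reconstructed level: -4.54 + 20979 × 9.08/32768 V = 1.2732727051 V.
Error = V_in − V_code = 1.2732228 − (1.2732727051) = −49.9 µV.

−49.9 µV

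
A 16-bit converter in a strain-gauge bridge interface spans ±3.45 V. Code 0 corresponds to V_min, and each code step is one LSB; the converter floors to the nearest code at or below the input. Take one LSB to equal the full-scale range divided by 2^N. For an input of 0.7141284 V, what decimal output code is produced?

39550

Range = 3.45 − (-3.45) = 6.9 V. LSB = 6.9 V / 2^16 ≈ 105.3 µV.
code = ⌊(V_in − V_min)/LSB⌋ = ⌊(V_in − V_min) × 2^16 / range⌋
     = ⌊(0.7141284 − (-3.45)) × 65536 / 6.9⌋ = ⌊4.1641284 × 65536/6.9⌋
     = ⌊39550.771⌋ = 39550.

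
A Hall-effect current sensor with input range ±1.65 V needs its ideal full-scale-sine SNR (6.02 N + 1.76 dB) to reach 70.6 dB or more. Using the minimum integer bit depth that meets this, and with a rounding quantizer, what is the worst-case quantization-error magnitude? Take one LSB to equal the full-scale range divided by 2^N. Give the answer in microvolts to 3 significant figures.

403 µV

The full-scale span is 1.65 − (-1.65) = 3.3 V.
6.02 N + 1.76 ≥ 70.6 gives N ≥ 11.435, so the minimum integer is 12.
LSB = 3.3 V ÷ 2^12 = 3.3/4096 V = 0.80566 mV.
Half an LSB is 403 µV.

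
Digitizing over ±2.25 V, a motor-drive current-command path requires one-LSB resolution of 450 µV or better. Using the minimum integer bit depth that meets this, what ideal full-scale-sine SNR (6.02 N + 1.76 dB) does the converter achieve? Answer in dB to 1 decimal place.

The full-scale span is 2.25 − (-2.25) = 4.5 V.
Need 2^N ≥ 4.5 V / 450 µV = 10000 → N_min = 14.
Ideal SNR at N = 14: 6.02·14 + 1.76 = 86.0 dB.

86.0 dB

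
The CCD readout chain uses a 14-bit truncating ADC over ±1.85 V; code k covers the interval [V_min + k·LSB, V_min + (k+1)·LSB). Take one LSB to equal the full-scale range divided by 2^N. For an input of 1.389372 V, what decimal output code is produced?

14344

Range = 1.85 − (-1.85) = 3.7 V. LSB = 3.7 V / 2^14 ≈ 225.8 µV.
code = ⌊(V_in − V_min)/LSB⌋ = ⌊(V_in − V_min) × 2^14 / range⌋
     = ⌊(1.389372 − (-1.85)) × 16384 / 3.7⌋ = ⌊3.239372 × 16384/3.7⌋
     = ⌊14344.289⌋ = 14344.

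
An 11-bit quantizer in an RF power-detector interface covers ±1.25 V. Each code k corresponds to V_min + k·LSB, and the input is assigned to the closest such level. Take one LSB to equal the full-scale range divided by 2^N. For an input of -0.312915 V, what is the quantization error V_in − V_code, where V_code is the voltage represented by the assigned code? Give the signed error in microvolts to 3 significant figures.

−415 µV

Span: 1.25 V − (-1.25 V) = 2.5 V. LSB = 2.5 V / 2^11 ≈ 1.221 mV.
(V_in − V_min)/LSB = (-0.312915 − (-1.25)) × 2048/2.5 = 767.6600 → nearest code k = 768.
Reconstructed level: -1.25 + 768 × 2.5/2048 V = -0.3125000000 V.
e = -0.312915 − (-0.3125000000) = −415 µV.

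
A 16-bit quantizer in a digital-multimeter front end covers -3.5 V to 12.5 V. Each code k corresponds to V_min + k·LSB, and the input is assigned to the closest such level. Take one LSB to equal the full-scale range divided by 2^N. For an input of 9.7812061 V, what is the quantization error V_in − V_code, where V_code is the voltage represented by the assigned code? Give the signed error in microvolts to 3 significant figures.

−43.9 µV

Range = 12.5 − (-3.5) = 16 V. LSB = 16 V / 2^16 ≈ 244.1 µV.
(9.7812061 − (-3.5)) / LSB = 13.2812061 × 65536/16 = 54399.8202. Nearest integer: k = 54400.
V_code = -3.5 + (54400/65536) × 16 = 9.7812500000 V.
Error = V_in − V_code = 9.7812061 − (9.7812500000) = −43.9 µV.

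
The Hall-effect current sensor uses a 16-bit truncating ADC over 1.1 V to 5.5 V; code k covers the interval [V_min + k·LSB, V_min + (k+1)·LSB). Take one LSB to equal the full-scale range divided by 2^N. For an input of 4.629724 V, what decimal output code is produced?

52573

Range = 5.5 − (1.1) = 4.4 V. LSB = 4.4 V / 2^16 ≈ 67.14 µV.
code = ⌊(V_in − V_min)/LSB⌋ = ⌊(V_in − V_min) × 2^16 / range⌋
     = ⌊(4.629724 − (1.1)) × 65536 / 4.4⌋ = ⌊3.529724 × 65536/4.4⌋
     = ⌊52573.635⌋ = 52573.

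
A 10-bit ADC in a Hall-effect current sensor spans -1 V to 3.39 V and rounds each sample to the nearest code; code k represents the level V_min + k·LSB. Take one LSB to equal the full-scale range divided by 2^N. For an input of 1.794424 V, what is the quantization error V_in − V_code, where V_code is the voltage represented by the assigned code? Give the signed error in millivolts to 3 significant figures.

−0.771 mV

The full-scale span is 3.39 − (-1) = 4.39 V. LSB = 4.39 V / 2^10 ≈ 4.287 mV.
(V_in − V_min)/LSB = (1.794424 − (-1)) × 1024/4.39 = 651.8201 → nearest code k = 652.
V_code = V_min + k × range/2^10 = -1 + 652 × 4.39/1024 = 1.795195313 V.
V_in − V_code = 1.794424 − (1.795195313) = −0.771 mV.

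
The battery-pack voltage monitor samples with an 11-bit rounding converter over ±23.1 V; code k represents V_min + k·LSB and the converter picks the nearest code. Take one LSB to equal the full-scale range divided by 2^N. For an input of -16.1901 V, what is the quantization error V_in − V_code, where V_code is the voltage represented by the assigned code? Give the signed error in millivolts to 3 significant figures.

The full-scale span is 23.1 − (-23.1) = 46.2 V. LSB = 46.2 V / 2^11 ≈ 22.56 mV.
Position in LSBs: (-16.1901 − (-23.1)) × 2048/46.2 = 306.3090; rounding gives k = 306.
V_code = -23.1 + (306/2048) × 46.2 = -16.19707031 V.
V_in − V_code = -16.1901 − (-16.19707031) = +6.97 mV.

+6.97 mV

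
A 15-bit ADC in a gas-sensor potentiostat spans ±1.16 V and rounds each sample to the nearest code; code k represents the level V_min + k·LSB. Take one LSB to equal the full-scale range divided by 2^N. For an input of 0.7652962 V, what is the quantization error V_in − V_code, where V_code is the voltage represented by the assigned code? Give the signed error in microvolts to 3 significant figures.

Range = 1.16 − (-1.16) = 2.32 V. LSB = 2.32 V / 2^15 ≈ 70.80 µV.
(V_in − V_min)/LSB = (0.7652962 − (-1.16)) × 32768/2.32 = 27193.1491 → nearest code k = 27193.
V_code = -1.16 + (27193/32768) × 2.32 = 0.76528564453 V.
Error = V_in − V_code = 0.7652962 − (0.76528564453) = +10.6 µV.

+10.6 µV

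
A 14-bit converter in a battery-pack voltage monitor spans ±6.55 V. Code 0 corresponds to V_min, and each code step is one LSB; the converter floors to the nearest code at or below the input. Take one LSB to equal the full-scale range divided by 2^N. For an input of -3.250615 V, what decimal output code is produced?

Range = 6.55 − (-6.55) = 13.1 V. LSB = 13.1 V / 2^14 ≈ 0.7996 mV.
V_in − V_min = -3.250615 − (-6.55) = 3.299385 V.
Divide by LSB: 3.299385 × 16384/13.1 = 4126.4980.
Truncating gives code 4126.

4126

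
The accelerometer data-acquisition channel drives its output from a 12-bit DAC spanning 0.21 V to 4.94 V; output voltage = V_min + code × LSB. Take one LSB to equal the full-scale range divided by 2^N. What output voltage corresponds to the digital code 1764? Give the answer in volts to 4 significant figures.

Span: 4.94 V − (0.21 V) = 4.73 V. LSB = 4.73 V / 2^12.
V_out = V_min + code × LSB = 0.21 V + 1764 × 4.73 V / 4096
      = 0.21 + 2.03704 = 2.24704 V.

2.247 V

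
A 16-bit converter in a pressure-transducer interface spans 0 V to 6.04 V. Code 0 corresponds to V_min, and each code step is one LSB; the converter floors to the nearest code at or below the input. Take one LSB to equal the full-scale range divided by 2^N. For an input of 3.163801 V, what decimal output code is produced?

34328

Full-scale range = 6.04 V. LSB = 6.04 V / 2^16 ≈ 92.16 µV.
(V_in − V_min) × 2^16/range = (3.163801 − (0)) × 65536/6.04 = 34328.288.
Floor → code = 34328.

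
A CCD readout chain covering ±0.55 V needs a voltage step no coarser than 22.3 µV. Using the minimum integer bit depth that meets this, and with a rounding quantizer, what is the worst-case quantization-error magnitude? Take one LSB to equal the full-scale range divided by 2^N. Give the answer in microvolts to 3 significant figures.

Range = 0.55 − (-0.55) = 1.1 V.
Levels needed ≥ 1.1/22.3 µV = 49330. 2^16 = 65536 suffices, so N_min = 16.
LSB = 1.1 V / 2^16 = 16.785 µV.
Max error for round-to-nearest is LSB/2 = 8.39 µV.

8.39 µV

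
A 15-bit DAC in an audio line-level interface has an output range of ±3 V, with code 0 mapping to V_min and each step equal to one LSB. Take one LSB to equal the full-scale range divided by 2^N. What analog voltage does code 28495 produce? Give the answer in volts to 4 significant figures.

2.218 V

Range = 3 − (-3) = 6 V. LSB = 6 V / 2^15.
V_out = V_min + code × LSB = -3 V + 28495 × 6 V / 32768
      = -3 V + 5.21759 V = 2.21759 V.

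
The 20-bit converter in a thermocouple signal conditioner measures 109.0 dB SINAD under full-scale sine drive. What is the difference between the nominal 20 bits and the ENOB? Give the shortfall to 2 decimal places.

2.19 bits

Effective bits = (109.0 − 1.76)/6.02 = 17.8140.
Shortfall = 20 − 17.8140 = 2.1860 bits.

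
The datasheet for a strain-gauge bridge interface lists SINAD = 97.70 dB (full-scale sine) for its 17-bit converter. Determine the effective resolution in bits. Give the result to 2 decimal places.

(97.70 − 1.76) / 6.02 = 95.94/6.02 = 15.9369 effective bits.

15.94 bits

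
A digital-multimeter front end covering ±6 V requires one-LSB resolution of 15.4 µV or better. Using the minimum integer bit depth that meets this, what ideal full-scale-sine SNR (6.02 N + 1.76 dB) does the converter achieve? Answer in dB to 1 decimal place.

Range = 6 − (-6) = 12 V.
Levels needed ≥ 12/15.4 µV = 779200. 2^20 = 1048576 suffices, so N_min = 20.
6.02(20) + 1.76 = 122.16 dB.

122.2 dB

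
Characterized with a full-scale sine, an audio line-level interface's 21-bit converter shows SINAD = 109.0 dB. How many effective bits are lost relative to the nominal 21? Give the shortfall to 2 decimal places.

3.19 bits

Effective bits = (109.0 − 1.76)/6.02 = 17.8140.
Shortfall = 21 − 17.8140 = 3.1860 bits.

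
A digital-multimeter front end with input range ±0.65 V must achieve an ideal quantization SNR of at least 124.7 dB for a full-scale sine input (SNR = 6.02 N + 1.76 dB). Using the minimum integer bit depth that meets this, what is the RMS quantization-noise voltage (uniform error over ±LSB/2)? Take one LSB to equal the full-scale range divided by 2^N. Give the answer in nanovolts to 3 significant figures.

Range = 0.65 − (-0.65) = 1.3 V.
6.02 N + 1.76 ≥ 124.7 gives N ≥ 20.422, so the minimum integer is 21.
LSB = 1.3 V ÷ 2^21 = 1.3/2097152 V = 0.61989 µV.
RMS noise = LSB/√12 = 179 nV.

179 nV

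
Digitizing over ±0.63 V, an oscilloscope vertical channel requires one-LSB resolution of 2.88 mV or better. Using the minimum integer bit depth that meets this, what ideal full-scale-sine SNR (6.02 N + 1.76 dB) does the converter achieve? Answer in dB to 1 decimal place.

Range = 0.63 − (-0.63) = 1.26 V.
1.26 V / 2.88 mV = 437.5. Since 2^8 = 256 and 2^9 = 512, N = 9.
Ideal SNR at N = 9: 6.02·9 + 1.76 = 55.9 dB.

55.9 dB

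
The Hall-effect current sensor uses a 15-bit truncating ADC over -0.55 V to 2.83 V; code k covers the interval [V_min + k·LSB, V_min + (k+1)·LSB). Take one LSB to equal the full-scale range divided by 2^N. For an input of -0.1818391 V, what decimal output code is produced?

3569

Full-scale range = 2.83 V − (-0.55 V) = 3.38 V. LSB = 3.38 V / 2^15 ≈ 103.1 µV.
code = ⌊(V_in − V_min)/LSB⌋ = ⌊(V_in − V_min) × 2^15 / range⌋
     = ⌊(-0.1818391 − (-0.55)) × 32768 / 3.38⌋ = ⌊0.3681609 × 32768/3.38⌋
     = ⌊3569.200⌋ = 3569.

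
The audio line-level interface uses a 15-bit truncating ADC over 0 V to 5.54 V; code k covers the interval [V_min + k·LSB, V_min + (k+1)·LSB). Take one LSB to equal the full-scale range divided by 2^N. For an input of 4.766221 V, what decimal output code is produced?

28191

Span = 5.54 V. LSB = 5.54 V / 2^15 ≈ 169.1 µV.
V_in − V_min = 4.766221 − (0) = 4.766221 V.
Divide by LSB: 4.766221 × 32768/5.54 = 28191.2509.
Truncating gives code 28191.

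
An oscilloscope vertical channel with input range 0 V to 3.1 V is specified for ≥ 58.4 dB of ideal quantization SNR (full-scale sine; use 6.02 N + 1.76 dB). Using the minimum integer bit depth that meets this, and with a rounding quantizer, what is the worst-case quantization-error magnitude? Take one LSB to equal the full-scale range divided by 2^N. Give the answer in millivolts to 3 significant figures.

1.51 mV

V_FS = 3.1 V.
N ≥ (58.4 − 1.76)/6.02 = 9.409 → N_min = 10.
LSB = 3.1 V / 2^10 = 3.0273 mV.
Half an LSB is 1.51 mV.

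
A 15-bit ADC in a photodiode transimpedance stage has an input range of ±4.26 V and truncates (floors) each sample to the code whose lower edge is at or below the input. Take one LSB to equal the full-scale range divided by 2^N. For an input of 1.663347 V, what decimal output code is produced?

Range = 4.26 − (-4.26) = 8.52 V. LSB = 8.52 V / 2^15 ≈ 260.0 µV.
(V_in − V_min) × 2^15/range = (1.663347 − (-4.26)) × 32768/8.52 = 22781.248.
Floor → code = 22781.

22781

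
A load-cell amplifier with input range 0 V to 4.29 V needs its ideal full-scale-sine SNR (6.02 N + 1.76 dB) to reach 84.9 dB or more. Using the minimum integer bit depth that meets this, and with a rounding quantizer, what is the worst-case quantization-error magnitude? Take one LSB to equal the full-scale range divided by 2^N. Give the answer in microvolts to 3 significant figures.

Full-scale range = 4.29 V.
Solving 6.02 N ≥ 84.9 − 1.76: N ≥ 13.811. Round up → N = 14.
One LSB is 4.29 V / 16384 = 261.84 µV.
Max error for round-to-nearest is LSB/2 = 131 µV.

131 µV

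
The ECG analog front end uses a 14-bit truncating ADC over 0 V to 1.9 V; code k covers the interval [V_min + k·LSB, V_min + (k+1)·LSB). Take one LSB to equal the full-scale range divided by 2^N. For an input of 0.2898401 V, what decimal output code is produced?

2499

Span = 1.9 V. LSB = 1.9 V / 2^14 ≈ 116.0 µV.
V_in − V_min = 0.2898401 − (0) = 0.2898401 V.
Divide by LSB: 0.2898401 × 16384/1.9 = 2499.3369.
Truncating gives code 2499.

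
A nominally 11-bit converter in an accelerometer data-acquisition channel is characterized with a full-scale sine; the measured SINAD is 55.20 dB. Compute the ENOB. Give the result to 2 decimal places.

8.88 bits

(55.20 − 1.76) / 6.02 = 53.44/6.02 = 8.8771 effective bits.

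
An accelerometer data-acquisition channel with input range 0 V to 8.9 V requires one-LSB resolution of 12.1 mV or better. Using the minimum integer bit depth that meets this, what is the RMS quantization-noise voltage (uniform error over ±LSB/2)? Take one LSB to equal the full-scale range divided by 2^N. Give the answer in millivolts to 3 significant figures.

Span = 8.9 V.
Levels needed ≥ 8.9/12.1 mV = 735.5. 2^10 = 1024 suffices, so N_min = 10.
One LSB is 8.9 V / 1024 = 8.6914 mV.
V_rms = LSB/√12 = 2.51 mV.

2.51 mV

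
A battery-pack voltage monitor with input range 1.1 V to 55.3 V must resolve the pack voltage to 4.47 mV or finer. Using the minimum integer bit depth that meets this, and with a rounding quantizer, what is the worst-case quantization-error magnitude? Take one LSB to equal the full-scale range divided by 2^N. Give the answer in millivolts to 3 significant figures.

Span: 55.3 V − (1.1 V) = 54.2 V.
Levels needed ≥ 54.2/4.47 mV = 12130. 2^14 = 16384 suffices, so N_min = 14.
Step size = 54.2/16384 V = 3.3081 mV.
Max error for round-to-nearest is LSB/2 = 1.65 mV.

1.65 mV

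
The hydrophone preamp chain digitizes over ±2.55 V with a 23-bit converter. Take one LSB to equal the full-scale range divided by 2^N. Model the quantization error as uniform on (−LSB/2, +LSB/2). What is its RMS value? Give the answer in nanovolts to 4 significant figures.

Full-scale range = 2.55 V − (-2.55 V) = 5.1 V.
One LSB is 5.1 V / 8388608 = 0.607967 µV.
RMS of a uniform error over width LSB is LSB/√12 = 175.5 nV.

175.5 nV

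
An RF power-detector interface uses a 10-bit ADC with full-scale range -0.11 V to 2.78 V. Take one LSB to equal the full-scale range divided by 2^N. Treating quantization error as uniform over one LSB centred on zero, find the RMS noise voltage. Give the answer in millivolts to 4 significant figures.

Range = 2.78 − (-0.11) = 2.89 V.
One LSB is 2.89 V / 1024 = 2.82227 mV.
σ_q = LSB/√12 = 2.82227 mV/3.4641 = 0.8147 mV.

0.8147 mV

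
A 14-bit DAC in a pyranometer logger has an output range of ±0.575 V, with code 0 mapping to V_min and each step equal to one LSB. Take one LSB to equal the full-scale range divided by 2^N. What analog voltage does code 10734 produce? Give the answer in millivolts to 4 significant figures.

The full-scale span is 0.575 − (-0.575) = 1.15 V. LSB = 1.15 V / 2^14.
V_out = V_min + code × LSB = -0.575 V + 10734 × 1.15 V / 16384
      = -0.575 V + 0.753424 V = 0.178424 V.

178.4 mV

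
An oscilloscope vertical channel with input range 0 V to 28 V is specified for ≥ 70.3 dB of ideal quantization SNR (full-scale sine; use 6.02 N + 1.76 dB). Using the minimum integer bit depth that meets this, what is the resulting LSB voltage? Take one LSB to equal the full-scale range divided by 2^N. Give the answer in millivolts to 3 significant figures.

6.84 mV

Full-scale range = 28 V.
N ≥ (70.3 − 1.76)/6.02 = 11.385 → N_min = 12.
Step size = 28/4096 V = 6.84 mV.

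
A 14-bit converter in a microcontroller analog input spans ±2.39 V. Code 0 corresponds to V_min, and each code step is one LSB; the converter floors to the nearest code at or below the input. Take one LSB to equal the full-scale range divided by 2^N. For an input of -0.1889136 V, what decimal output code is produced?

7544

Range = 2.39 − (-2.39) = 4.78 V. LSB = 4.78 V / 2^14 ≈ 291.7 µV.
V_in − V_min = -0.1889136 − (-2.39) = 2.2010864 V.
Divide by LSB: 2.2010864 × 16384/4.78 = 7544.4769.
Truncating gives code 7544.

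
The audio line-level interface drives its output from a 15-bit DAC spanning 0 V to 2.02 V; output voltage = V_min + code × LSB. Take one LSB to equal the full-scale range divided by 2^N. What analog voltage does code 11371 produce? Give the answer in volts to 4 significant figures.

Range is 2.02 V. LSB = 2.02 V / 2^15.
V_out = 0 + 11371 × (2.02/32768) V
      = 0 + 0.700971 = 0.700971 V.

0.7010 V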